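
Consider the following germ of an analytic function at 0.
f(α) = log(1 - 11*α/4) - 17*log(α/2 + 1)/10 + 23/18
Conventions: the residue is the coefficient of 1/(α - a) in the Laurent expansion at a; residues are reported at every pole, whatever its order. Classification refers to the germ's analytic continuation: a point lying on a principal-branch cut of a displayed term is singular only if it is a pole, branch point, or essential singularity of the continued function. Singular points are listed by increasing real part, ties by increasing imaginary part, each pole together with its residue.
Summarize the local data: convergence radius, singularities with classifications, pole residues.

Radius of convergence at 0: 4/11.
At -2: a logarithmic branch point.
At 4/11: a logarithmic branch point.

Branch term (-17/10)*log(1 - α/(-2)): its argument vanishes at α = -2, a logarithmic branch point, modulus 2.
Branch term (1)*log(1 - α/(4/11)): its argument vanishes at α = 4/11, a logarithmic branch point, modulus 4/11.
The radius of convergence is the smallest modulus among the singular points: 4/11.
List the singular points by increasing real part (a conjugate pair: the negative imaginary part first).


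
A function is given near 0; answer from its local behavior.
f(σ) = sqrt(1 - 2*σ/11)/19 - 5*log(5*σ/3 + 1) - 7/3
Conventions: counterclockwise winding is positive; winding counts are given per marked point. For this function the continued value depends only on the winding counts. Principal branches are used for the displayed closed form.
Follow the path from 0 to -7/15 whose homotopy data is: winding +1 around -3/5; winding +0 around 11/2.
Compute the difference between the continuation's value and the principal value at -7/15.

Continued minus principal equals -(10)*pi*i.

The rational part is single-valued and drops out of the difference; each branch term changes only by its own monodromy.
(1/19)*sqrt(1 - σ/(11/2)): winding +0 is even, the square root returns to the same sheet, contribution 0.
(-5)*log(1 - σ/(-3/5)): each positive loop around -3/5 adds 2*pi*i to the log, so winding +1 contributes (-5)*(1)*2*pi*i = -(10)*pi*i.
Summing the contributions at σ = -7/15 gives -(10)*pi*i.


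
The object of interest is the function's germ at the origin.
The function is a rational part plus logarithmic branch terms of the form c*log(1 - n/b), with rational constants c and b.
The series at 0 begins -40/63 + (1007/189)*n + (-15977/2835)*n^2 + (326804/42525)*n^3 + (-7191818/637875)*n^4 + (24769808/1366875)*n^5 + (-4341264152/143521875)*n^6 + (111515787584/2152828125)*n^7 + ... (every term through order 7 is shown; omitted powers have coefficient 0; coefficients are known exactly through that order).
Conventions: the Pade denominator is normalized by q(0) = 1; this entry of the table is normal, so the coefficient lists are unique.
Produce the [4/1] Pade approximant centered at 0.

The Pade approximant has numerator coefficients [-40/63, 975841913/226542267, 1105531489/377570445, -518414404/377570445, 3660637178/3398134005]; denominator coefficients [1, 86694328/53938635].

Taylor coefficients needed (read off): a_0 = -40/63, a_1 = 1007/189, a_2 = -15977/2835, a_3 = 326804/42525, a_4 = -7191818/637875, a_5 = 24769808/1366875.
Write the denominator as Q(n) = 1 + q1*n. Requiring Q*f - P = O(n^6) with deg P <= 4 kills the coefficients of n^5..n^5 in Q*f:
  n^5: a_5 + q1*a_4 = 0, i.e. 24769808/1366875 + (-7191818/637875)*q1 = 0.
Solving this linear system: q1 = 86694328/53938635.
The numerator is Q*f truncated at degree 4: P0 = a_0 = -40/63; P1 = a_1 + q1*a_0 = 975841913/226542267; P2 = a_2 + q1*a_1 = 1105531489/377570445; P3 = a_3 + q1*a_2 = -518414404/377570445; P4 = a_4 + q1*a_3 = 3660637178/3398134005.


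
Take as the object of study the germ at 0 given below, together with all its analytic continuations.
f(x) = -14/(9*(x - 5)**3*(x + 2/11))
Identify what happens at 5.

The point is a pole of order 3.

The denominator factor x - 5 vanishes at 5 and appears to the power 3; the numerator there equals -14/9, nonzero, and no other factor vanishes.
Hence a pole whose order is the multiplicity, 3.


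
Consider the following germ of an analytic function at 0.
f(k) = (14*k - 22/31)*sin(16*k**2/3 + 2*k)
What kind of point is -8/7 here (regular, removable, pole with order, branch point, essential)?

The point is a regular point.

There is no denominator, hence no pole anywhere.
The factor sin(16*k**2/3 + 2*k) is entire.
So the germ continues analytically to -8/7.


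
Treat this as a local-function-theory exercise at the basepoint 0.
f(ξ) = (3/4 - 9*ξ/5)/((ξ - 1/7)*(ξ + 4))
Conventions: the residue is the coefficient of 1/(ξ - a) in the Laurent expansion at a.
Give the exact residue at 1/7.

The residue is 69/580.

At the order-1 pole 1/7 set g(ξ) = (ξ - (1/7))*f(ξ) = (3/4 - 9*ξ/5)/(ξ + 4).
Simple pole: residue = g(a) at a = 1/7, which is 69/580.


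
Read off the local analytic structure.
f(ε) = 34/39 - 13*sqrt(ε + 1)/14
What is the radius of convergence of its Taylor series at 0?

The radius of convergence is 1.

Branch term (-13/14)*sqrt(1 - ε/(-1)): its argument vanishes at ε = -1, a square-root branch point, modulus 1.
The radius of convergence is the smallest modulus among the singular points: 1.


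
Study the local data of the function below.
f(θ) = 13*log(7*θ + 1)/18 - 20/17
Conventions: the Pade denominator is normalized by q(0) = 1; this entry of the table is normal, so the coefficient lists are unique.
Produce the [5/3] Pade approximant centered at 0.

The Pade approximant has numerator coefficients [-20/17, -1589/153, -32081/2448, 641753/14688, 4459/144, -31213/2880]; denominator coefficients [1, 105/8, 105/2, 245/4].

Taylor coefficients needed (expand at 0): a_0 = -20/17, a_1 = 91/18, a_2 = -637/36, a_3 = 4459/54, a_4 = -31213/72, a_5 = 218491/90, a_6 = -1529437/108, a_7 = 1529437/18, a_8 = -74942413/144.
Write the denominator as Q(θ) = 1 + q1*θ + q2*θ^2 + q3*θ^3. Requiring Q*f - P = O(θ^9) with deg P <= 5 kills the coefficients of θ^6..θ^8 in Q*f:
  θ^6: a_6 + q1*a_5 + q2*a_4 + q3*a_3 = 0, i.e. -1529437/108 + (218491/90)*q1 + (-31213/72)*q2 + (4459/54)*q3 = 0.
  θ^7: a_7 + q1*a_6 + q2*a_5 + q3*a_4 = 0, i.e. 1529437/18 + (-1529437/108)*q1 + (218491/90)*q2 + (-31213/72)*q3 = 0.
  θ^8: a_8 + q1*a_7 + q2*a_6 + q3*a_5 = 0, i.e. -74942413/144 + (1529437/18)*q1 + (-1529437/108)*q2 + (218491/90)*q3 = 0.
Solving this linear system: q1 = 105/8, q2 = 105/2, q3 = 245/4.
The numerator is Q*f truncated at degree 5: P0 = a_0 = -20/17; P1 = a_1 + q1*a_0 = -1589/153; P2 = a_2 + q1*a_1 + q2*a_0 = -32081/2448; P3 = a_3 + q1*a_2 + q2*a_1 + q3*a_0 = 641753/14688; P4 = a_4 + q1*a_3 + q2*a_2 + q3*a_1 = 4459/144; P5 = a_5 + q1*a_4 + q2*a_3 + q3*a_2 = -31213/2880.


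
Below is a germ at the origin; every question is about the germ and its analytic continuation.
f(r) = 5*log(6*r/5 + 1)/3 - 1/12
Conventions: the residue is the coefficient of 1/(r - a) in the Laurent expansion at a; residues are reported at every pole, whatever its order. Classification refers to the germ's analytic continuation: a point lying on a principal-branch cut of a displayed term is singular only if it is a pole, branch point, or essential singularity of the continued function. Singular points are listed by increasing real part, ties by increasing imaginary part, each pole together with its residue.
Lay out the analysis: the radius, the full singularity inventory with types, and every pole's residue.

Branch term (5/3)*log(1 - r/(-5/6)): its argument vanishes at r = -5/6, a logarithmic branch point, modulus 5/6.
The radius of convergence is the smallest modulus among the singular points: 5/6.

Radius of convergence at 0: 5/6.
At -5/6: a logarithmic branch point.


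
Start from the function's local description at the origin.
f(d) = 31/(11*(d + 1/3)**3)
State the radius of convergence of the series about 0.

Denominator factor (d + 1/3)^3: pole of order 3 at -1/3, modulus 1/3.
The radius of convergence is the smallest modulus among the singular points: 1/3.

The radius of convergence is 1/3.


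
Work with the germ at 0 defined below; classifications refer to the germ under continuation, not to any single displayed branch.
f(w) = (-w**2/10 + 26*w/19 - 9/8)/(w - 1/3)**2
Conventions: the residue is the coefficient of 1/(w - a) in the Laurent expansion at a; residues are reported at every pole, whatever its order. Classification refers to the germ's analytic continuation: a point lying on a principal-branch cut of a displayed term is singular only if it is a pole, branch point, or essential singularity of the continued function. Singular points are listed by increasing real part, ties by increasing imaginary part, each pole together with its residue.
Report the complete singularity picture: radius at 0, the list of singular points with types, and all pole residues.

Radius of convergence at 0: 1/3.
At 1/3: a pole of order 2; residue 371/285.

Denominator factor (w - 1/3)^2: pole of order 2 at 1/3, modulus 1/3.
The radius of convergence is the smallest modulus among the singular points: 1/3.
At the order-2 pole 1/3 set g(w) = (w - (1/3))^2*f(w) = -w**2/10 + 26*w/19 - 9/8.
Order-2 pole: residue = g'(a); g'(1/3) = 371/285, so the residue is 371/285.


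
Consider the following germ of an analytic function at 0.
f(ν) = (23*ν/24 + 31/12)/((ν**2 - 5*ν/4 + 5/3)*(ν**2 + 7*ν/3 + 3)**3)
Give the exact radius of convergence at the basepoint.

The radius of convergence is (1/3)*sqrt(15).

Denominator factor (ν**2 - 5*ν/4 + 5/3): discriminant -245/48, complex-conjugate roots (5/8) + ((7/24)*sqrt(15))*i and (5/8) - ((7/24)*sqrt(15))*i; poles of order 1, moduli (1/3)*sqrt(15) and (1/3)*sqrt(15).
Denominator factor (ν**2 + 7*ν/3 + 3)^3: discriminant -59/9, complex-conjugate roots (-7/6) + ((1/6)*sqrt(59))*i and (-7/6) - ((1/6)*sqrt(59))*i; poles of order 3, moduli sqrt(3) and sqrt(3).
The radius of convergence is the smallest modulus among the singular points: (1/3)*sqrt(15).


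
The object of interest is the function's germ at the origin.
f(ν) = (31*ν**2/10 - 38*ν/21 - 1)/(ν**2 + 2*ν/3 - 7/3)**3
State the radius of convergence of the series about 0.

Denominator factor (ν**2 + 2*ν/3 - 7/3)^3: discriminant 88/9, real irrational roots -1/3 + (1/3)*sqrt(22) and -1/3 - (1/3)*sqrt(22); poles of order 3, moduli -1/3 + (1/3)*sqrt(22) and 1/3 + (1/3)*sqrt(22).
The radius of convergence is the smallest modulus among the singular points: -1/3 + (1/3)*sqrt(22).

The radius of convergence is -1/3 + (1/3)*sqrt(22).


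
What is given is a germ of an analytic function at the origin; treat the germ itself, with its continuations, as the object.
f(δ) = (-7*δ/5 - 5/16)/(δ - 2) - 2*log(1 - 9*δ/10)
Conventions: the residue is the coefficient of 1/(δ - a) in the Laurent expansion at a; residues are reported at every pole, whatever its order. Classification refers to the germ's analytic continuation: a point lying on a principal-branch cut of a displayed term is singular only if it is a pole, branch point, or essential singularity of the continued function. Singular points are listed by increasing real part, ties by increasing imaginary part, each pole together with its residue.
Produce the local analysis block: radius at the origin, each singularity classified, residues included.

Radius of convergence at 0: 10/9.
At 10/9: a logarithmic branch point.
At 2: a pole of order 1; residue -249/80.

Denominator factor (δ - 2): pole of order 1 at 2, modulus 2.
Branch term (-2)*log(1 - δ/(10/9)): its argument vanishes at δ = 10/9, a logarithmic branch point, modulus 10/9.
The radius of convergence is the smallest modulus among the singular points: 10/9.
The branch term is analytic at 2 and contributes nothing to the residue; only the rational part matters.
At the order-1 pole 2 set g(δ) = (δ - (2))*(rational part) = -7*δ/5 - 5/16.
Simple pole: residue = g(a) at a = 2, which is -249/80.
List the singular points by increasing real part (a conjugate pair: the negative imaginary part first).


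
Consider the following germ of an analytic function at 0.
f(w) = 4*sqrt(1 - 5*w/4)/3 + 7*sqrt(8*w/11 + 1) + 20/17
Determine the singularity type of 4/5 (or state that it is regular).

The point is an algebraic (square-root) branch point.

The term (4/3)*sqrt(1 - w/(4/5)) has argument 1 - 4/5/(4/5) = 0 at 4/5: a square-root (algebraic, two-sheeted) branch point; the remaining terms are analytic or single-valued there.


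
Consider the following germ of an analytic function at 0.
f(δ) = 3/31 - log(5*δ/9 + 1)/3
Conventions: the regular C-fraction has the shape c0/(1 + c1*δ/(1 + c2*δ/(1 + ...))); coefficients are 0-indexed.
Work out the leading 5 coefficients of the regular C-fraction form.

Taylor coefficients (expand at 0): a_0 = 3/31, a_1 = -5/27, a_2 = 25/486, a_3 = -125/6561, a_4 = 625/78732.
c0 = a_0 = 3/31. Peel one level at a time: if S = 1 + c*δ/S' with S'(0) = 1, then c is the δ-coefficient of S and S' = c*δ/(S - 1).
S_1 = c0/f = 1 + (155/81)*δ + (41075/13122)*δ^2 + ...; c1 = 155/81.
S_2 = c1*δ/(S_1 - 1) = 1 + (-265/162)*δ + (-25/972)*δ^2 + ...; c2 = -265/162.
S_3 = c2*δ/(S_2 - 1) = 1 + (-5/318)*δ + (350/75843)*δ^2 + ...; c3 = -5/318.
S_4 = c3*δ/(S_3 - 1) = 1 + (140/477)*δ + ...; c4 = 140/477.

The regular C-fraction coefficients are [3/31, 155/81, -265/162, -5/318, 140/477].


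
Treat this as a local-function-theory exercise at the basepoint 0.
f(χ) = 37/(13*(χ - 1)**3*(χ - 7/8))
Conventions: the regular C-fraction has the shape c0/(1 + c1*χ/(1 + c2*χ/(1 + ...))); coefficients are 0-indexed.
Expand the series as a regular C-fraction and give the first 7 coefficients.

The regular C-fraction coefficients are [296/91, -29/7, 45/29, -1126/1305, 17429/50670, -419715/676726, 576512/5605527].

Taylor coefficients (expand at 0): a_0 = 296/91, a_1 = 8584/637, a_2 = 155696/4459, a_3 = 2260848/31213, a_4 = 28747224/218491, a_5 = 334450104/1529437, a_6 = 3650675744/10706059.
c0 = a_0 = 296/91. Peel one level at a time: if S = 1 + c*χ/S' with S'(0) = 1, then c is the χ-coefficient of S and S' = c*χ/(S - 1).
S_1 = c0/f = 1 + (-29/7)*χ + (45/7)*χ^2 + ...; c1 = -29/7.
S_2 = c1*χ/(S_1 - 1) = 1 + (45/29)*χ + (1126/841)*χ^2 + ...; c2 = 45/29.
S_3 = c2*χ/(S_2 - 1) = 1 + (-1126/1305)*χ + (601/2025)*χ^2 + ...; c3 = -1126/1305.
S_4 = c3*χ/(S_3 - 1) = 1 + (17429/50670)*χ + (270483/1267876)*χ^2 + ...; c4 = 17429/50670.
S_5 = c4*χ/(S_4 - 1) = 1 + (-419715/676726)*χ + (23040/361201)*χ^2 + ...; c5 = -419715/676726.
S_6 = c5*χ/(S_5 - 1) = 1 + (576512/5605527)*χ + ...; c6 = 576512/5605527.


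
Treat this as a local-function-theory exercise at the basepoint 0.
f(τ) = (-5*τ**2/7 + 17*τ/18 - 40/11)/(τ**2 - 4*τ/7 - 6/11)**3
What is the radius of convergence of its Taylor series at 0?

Denominator factor (τ**2 - 4*τ/7 - 6/11)^3: discriminant 1352/539, real irrational roots 2/7 + (13/77)*sqrt(22) and 2/7 - (13/77)*sqrt(22); poles of order 3, moduli 2/7 + (13/77)*sqrt(22) and -2/7 + (13/77)*sqrt(22).
The radius of convergence is the smallest modulus among the singular points: -2/7 + (13/77)*sqrt(22).

The radius of convergence is -2/7 + (13/77)*sqrt(22).


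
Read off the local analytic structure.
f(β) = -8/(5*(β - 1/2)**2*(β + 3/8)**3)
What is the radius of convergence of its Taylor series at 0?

The radius of convergence is 3/8.

Denominator factor (β + 3/8)^3: pole of order 3 at -3/8, modulus 3/8.
Denominator factor (β - 1/2)^2: pole of order 2 at 1/2, modulus 1/2.
The radius of convergence is the smallest modulus among the singular points: 3/8.


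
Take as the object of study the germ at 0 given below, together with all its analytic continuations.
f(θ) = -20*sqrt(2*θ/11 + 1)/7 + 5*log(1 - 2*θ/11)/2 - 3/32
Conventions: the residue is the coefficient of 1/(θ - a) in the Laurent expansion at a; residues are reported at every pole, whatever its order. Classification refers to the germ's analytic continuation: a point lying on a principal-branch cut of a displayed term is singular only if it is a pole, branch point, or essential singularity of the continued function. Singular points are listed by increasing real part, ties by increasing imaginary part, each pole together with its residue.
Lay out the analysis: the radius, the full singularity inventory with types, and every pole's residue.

Radius of convergence at 0: 11/2.
At -11/2: an algebraic (square-root) branch point.
At 11/2: a logarithmic branch point.

Branch term (5/2)*log(1 - θ/(11/2)): its argument vanishes at θ = 11/2, a logarithmic branch point, modulus 11/2.
Branch term (-20/7)*sqrt(1 - θ/(-11/2)): its argument vanishes at θ = -11/2, a square-root branch point, modulus 11/2.
The radius of convergence is the smallest modulus among the singular points: 11/2.
List the singular points by increasing real part (a conjugate pair: the negative imaginary part first).


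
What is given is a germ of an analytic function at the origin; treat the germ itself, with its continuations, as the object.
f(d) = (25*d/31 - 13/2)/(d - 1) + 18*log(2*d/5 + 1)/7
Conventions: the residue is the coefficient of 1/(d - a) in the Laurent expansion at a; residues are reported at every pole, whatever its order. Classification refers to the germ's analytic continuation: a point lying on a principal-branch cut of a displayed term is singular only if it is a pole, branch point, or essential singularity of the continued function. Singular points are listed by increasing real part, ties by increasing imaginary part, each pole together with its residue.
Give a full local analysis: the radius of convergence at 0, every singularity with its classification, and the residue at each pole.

Radius of convergence at 0: 1.
At -5/2: a logarithmic branch point.
At 1: a pole of order 1; residue -353/62.

Denominator factor (d - 1): pole of order 1 at 1, modulus 1.
Branch term (18/7)*log(1 - d/(-5/2)): its argument vanishes at d = -5/2, a logarithmic branch point, modulus 5/2.
The radius of convergence is the smallest modulus among the singular points: 1.
The branch term is analytic at 1 and contributes nothing to the residue; only the rational part matters.
At the order-1 pole 1 set g(d) = (d - (1))*(rational part) = 25*d/31 - 13/2.
Simple pole: residue = g(a) at a = 1, which is -353/62.
List the singular points by increasing real part (a conjugate pair: the negative imaginary part first).


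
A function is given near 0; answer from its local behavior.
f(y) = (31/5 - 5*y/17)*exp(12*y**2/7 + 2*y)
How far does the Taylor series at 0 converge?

The radius of convergence is infinite.

The factor exp(12*y**2/7 + 2*y) is entire and contributes no finite singular point.
The polynomial part has no poles.
No finite singular points: the Taylor series at 0 converges everywhere.


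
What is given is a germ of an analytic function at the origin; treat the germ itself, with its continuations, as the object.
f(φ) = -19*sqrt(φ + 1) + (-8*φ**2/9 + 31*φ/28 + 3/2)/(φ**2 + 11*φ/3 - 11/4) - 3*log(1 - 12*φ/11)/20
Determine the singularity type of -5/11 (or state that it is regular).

The point is a regular point.

Denominator factors: φ**2 + 11*φ/3 - 11/4 = -6113/1452 at φ = -5/11 — none vanishes.
Branch term log(1 - φ/(11/12)): argument at -5/11 is 181/121, nonzero, so -5/11 is not its branch point (a point on a principal cut is still regular for the continued germ).
Branch term sqrt(1 - φ/(-1)): argument at -5/11 is 6/11, nonzero, so -5/11 is not its branch point (a point on a principal cut is still regular for the continued germ).
So the germ continues analytically to -5/11.


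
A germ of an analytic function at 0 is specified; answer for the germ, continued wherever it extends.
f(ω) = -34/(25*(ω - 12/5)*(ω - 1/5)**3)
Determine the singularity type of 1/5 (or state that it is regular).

The point is a pole of order 3.

The denominator factor ω - 1/5 vanishes at 1/5 and appears to the power 3; the numerator there equals -34/25, nonzero, and no other factor vanishes.
Hence a pole whose order is the multiplicity, 3.


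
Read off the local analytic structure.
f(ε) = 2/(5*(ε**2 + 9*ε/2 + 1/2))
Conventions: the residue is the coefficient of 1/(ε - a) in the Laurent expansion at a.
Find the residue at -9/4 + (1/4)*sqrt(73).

The residue is (4/365)*sqrt(73).

The factor ε**2 + 9*ε/2 + 1/2 splits as (ε - a)(ε - a') with a = -9/4 + (1/4)*sqrt(73), a' = -9/4 - (1/4)*sqrt(73). At the order-1 pole a set g(ε) = (ε - a)*f(ε) = [2/5] / (ε - a').
Simple pole: residue = g(a) at a = -9/4 + (1/4)*sqrt(73), which is (4/365)*sqrt(73).


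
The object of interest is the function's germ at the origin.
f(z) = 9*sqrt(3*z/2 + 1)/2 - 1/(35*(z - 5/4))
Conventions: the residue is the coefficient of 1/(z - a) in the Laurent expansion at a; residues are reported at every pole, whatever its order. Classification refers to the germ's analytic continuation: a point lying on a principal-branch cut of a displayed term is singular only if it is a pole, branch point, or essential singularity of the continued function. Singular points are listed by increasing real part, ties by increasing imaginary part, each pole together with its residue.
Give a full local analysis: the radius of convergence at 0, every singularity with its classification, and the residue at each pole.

Radius of convergence at 0: 2/3.
At -2/3: an algebraic (square-root) branch point.
At 5/4: a pole of order 1; residue -1/35.

Denominator factor (z - 5/4): pole of order 1 at 5/4, modulus 5/4.
Branch term (9/2)*sqrt(1 - z/(-2/3)): its argument vanishes at z = -2/3, a square-root branch point, modulus 2/3.
The radius of convergence is the smallest modulus among the singular points: 2/3.
The branch term is analytic at 5/4 and contributes nothing to the residue; only the rational part matters.
At the order-1 pole 5/4 set g(z) = (z - (5/4))*(rational part) = -1/35.
Simple pole: residue = g(a) at a = 5/4, which is -1/35.
List the singular points by increasing real part (a conjugate pair: the negative imaginary part first).


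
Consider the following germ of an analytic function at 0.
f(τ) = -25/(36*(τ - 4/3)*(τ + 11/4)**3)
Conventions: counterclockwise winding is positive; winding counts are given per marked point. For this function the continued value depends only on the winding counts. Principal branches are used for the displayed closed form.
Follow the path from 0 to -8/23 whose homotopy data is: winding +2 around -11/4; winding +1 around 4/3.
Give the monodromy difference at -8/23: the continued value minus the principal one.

Continued minus principal equals 0.

The function is rational, hence single-valued: continuing it around any pole returns the same value, so the difference is 0.


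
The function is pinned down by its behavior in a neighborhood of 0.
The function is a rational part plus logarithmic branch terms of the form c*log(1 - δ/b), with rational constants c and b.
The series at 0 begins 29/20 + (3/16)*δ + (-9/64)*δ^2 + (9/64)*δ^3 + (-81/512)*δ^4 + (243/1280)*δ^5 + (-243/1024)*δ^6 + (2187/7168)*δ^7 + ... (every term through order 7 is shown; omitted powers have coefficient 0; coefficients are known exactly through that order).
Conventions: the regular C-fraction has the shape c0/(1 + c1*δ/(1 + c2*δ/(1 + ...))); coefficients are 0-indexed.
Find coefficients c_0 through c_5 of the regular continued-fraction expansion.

The regular C-fraction coefficients are [29/20, -15/116, 51/58, 29/136, 73/136, 102/365].

Taylor coefficients (read off): a_0 = 29/20, a_1 = 3/16, a_2 = -9/64, a_3 = 9/64, a_4 = -81/512, a_5 = 243/1280.
c0 = a_0 = 29/20. Peel one level at a time: if S = 1 + c*δ/S' with S'(0) = 1, then c is the δ-coefficient of S and S' = c*δ/(S - 1).
S_1 = c0/f = 1 + (-15/116)*δ + (765/6728)*δ^2 + ...; c1 = -15/116.
S_2 = c1*δ/(S_1 - 1) = 1 + (51/58)*δ + (-3/16)*δ^2 + ...; c2 = 51/58.
S_3 = c2*δ/(S_2 - 1) = 1 + (29/136)*δ + (-2117/18496)*δ^2 + ...; c3 = 29/136.
S_4 = c3*δ/(S_3 - 1) = 1 + (73/136)*δ + (-3/20)*δ^2 + ...; c4 = 73/136.
S_5 = c4*δ/(S_4 - 1) = 1 + (102/365)*δ + ...; c5 = 102/365.


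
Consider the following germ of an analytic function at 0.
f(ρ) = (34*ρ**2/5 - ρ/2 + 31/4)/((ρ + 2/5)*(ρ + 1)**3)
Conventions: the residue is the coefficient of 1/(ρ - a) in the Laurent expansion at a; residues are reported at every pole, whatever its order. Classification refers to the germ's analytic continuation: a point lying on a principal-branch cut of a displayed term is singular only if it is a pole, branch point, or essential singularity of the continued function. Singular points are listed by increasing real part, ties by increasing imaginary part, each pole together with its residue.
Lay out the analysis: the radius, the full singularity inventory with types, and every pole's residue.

Radius of convergence at 0: 2/5.
At -1: a pole of order 3; residue -4519/108.
At -2/5: a pole of order 1; residue 4519/108.

Denominator factor (ρ + 2/5): pole of order 1 at -2/5, modulus 2/5.
Denominator factor (ρ + 1)^3: pole of order 3 at -1, modulus 1.
The radius of convergence is the smallest modulus among the singular points: 2/5.
At the order-3 pole -1 set g(ρ) = (ρ - (-1))^3*f(ρ) = (34*ρ**2/5 - ρ/2 + 31/4)/(ρ + 2/5).
Order-3 pole: residue = g''(a)/2; g''(-1) = -4519/54, so the residue is -4519/108.
At the order-1 pole -2/5 set g(ρ) = (ρ - (-2/5))*f(ρ) = (34*ρ**2/5 - ρ/2 + 31/4)/(ρ + 1)**3.
Simple pole: residue = g(a) at a = -2/5, which is 4519/108.
List the singular points by increasing real part (a conjugate pair: the negative imaginary part first).


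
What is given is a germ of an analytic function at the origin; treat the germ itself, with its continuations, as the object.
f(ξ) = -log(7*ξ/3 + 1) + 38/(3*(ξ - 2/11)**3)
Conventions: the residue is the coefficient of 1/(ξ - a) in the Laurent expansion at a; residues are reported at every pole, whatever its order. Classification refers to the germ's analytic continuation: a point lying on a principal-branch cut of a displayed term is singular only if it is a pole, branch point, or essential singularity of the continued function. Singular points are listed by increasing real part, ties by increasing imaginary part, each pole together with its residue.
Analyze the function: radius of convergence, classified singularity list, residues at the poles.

Denominator factor (ξ - 2/11)^3: pole of order 3 at 2/11, modulus 2/11.
Branch term (-1)*log(1 - ξ/(-3/7)): its argument vanishes at ξ = -3/7, a logarithmic branch point, modulus 3/7.
The radius of convergence is the smallest modulus among the singular points: 2/11.
The branch term is analytic at 2/11 and contributes nothing to the residue; only the rational part matters.
At the order-3 pole 2/11 set g(ξ) = (ξ - (2/11))^3*(rational part) = 38/3.
Order-3 pole: residue = g''(a)/2; g''(2/11) = 0, so the residue is 0.
List the singular points by increasing real part (a conjugate pair: the negative imaginary part first).

Radius of convergence at 0: 2/11.
At -3/7: a logarithmic branch point.
At 2/11: a pole of order 3; residue 0.


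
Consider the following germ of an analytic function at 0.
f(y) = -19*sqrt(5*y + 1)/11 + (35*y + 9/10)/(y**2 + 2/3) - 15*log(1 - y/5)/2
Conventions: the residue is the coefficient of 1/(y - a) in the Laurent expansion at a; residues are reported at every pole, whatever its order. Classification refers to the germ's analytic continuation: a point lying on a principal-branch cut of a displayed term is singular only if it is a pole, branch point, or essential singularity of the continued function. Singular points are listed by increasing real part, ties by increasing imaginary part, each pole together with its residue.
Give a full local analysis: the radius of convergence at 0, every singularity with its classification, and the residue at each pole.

Denominator factor (y**2 + 2/3): discriminant -8/3, complex-conjugate roots ((1/3)*sqrt(6))*i and -((1/3)*sqrt(6))*i; poles of order 1, moduli (1/3)*sqrt(6) and (1/3)*sqrt(6).
Branch term (-15/2)*log(1 - y/(5)): its argument vanishes at y = 5, a logarithmic branch point, modulus 5.
Branch term (-19/11)*sqrt(1 - y/(-1/5)): its argument vanishes at y = -1/5, a square-root branch point, modulus 1/5.
The radius of convergence is the smallest modulus among the singular points: 1/5.
The branch terms are analytic at -((1/3)*sqrt(6))*i and contribute nothing to the residue; only the rational part matters.
The factor y**2 + 2/3 splits as (y - a)(y - a') with a = -((1/3)*sqrt(6))*i, a' = ((1/3)*sqrt(6))*i. At the order-1 pole a set g(y) = (y - a)*(rational part) = [35*y + 9/10] / (y - a').
Simple pole: residue = g(a) at a = -((1/3)*sqrt(6))*i, which is (35/2) + ((9/40)*sqrt(6))*i.
The branch terms are analytic at ((1/3)*sqrt(6))*i and contribute nothing to the residue; only the rational part matters.
The factor y**2 + 2/3 splits as (y - a)(y - a') with a = ((1/3)*sqrt(6))*i, a' = -((1/3)*sqrt(6))*i. At the order-1 pole a set g(y) = (y - a)*(rational part) = [35*y + 9/10] / (y - a').
Simple pole: residue = g(a) at a = ((1/3)*sqrt(6))*i, which is (35/2) - ((9/40)*sqrt(6))*i.
List the singular points by increasing real part (a conjugate pair: the negative imaginary part first).

Radius of convergence at 0: 1/5.
At -1/5: an algebraic (square-root) branch point.
At -((1/3)*sqrt(6))*i: a pole of order 1; residue (35/2) + ((9/40)*sqrt(6))*i.
At ((1/3)*sqrt(6))*i: a pole of order 1; residue (35/2) - ((9/40)*sqrt(6))*i.
At 5: a logarithmic branch point.


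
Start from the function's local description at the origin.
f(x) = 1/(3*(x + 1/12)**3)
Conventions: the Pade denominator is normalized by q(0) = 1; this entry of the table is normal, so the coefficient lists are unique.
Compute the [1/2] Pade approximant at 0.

The Pade approximant has numerator coefficients [576, -2304]; denominator coefficients [1, 32, 288].

Taylor coefficients needed (expand at 0): a_0 = 576, a_1 = -20736, a_2 = 497664, a_3 = -9953280.
Write the denominator as Q(x) = 1 + q1*x + q2*x^2. Requiring Q*f - P = O(x^4) with deg P <= 1 kills the coefficients of x^2..x^3 in Q*f:
  x^2: a_2 + q1*a_1 + q2*a_0 = 0, i.e. 497664 + (-20736)*q1 + (576)*q2 = 0.
  x^3: a_3 + q1*a_2 + q2*a_1 = 0, i.e. -9953280 + (497664)*q1 + (-20736)*q2 = 0.
Solving this linear system: q1 = 32, q2 = 288.
The numerator is Q*f truncated at degree 1: P0 = a_0 = 576; P1 = a_1 + q1*a_0 = -2304.


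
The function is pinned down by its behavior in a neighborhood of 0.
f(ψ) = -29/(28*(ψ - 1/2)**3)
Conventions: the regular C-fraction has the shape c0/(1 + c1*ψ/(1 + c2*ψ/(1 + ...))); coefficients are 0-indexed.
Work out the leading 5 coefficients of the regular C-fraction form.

The regular C-fraction coefficients are [58/7, -6, 2, -4/3, 1/3].

Taylor coefficients (expand at 0): a_0 = 58/7, a_1 = 348/7, a_2 = 1392/7, a_3 = 4640/7, a_4 = 13920/7.
c0 = a_0 = 58/7. Peel one level at a time: if S = 1 + c*ψ/S' with S'(0) = 1, then c is the ψ-coefficient of S and S' = c*ψ/(S - 1).
S_1 = c0/f = 1 + (-6)*ψ + (12)*ψ^2 + ...; c1 = -6.
S_2 = c1*ψ/(S_1 - 1) = 1 + (2)*ψ + (8/3)*ψ^2 + ...; c2 = 2.
S_3 = c2*ψ/(S_2 - 1) = 1 + (-4/3)*ψ + (4/9)*ψ^2 + ...; c3 = -4/3.
S_4 = c3*ψ/(S_3 - 1) = 1 + (1/3)*ψ + ...; c4 = 1/3.


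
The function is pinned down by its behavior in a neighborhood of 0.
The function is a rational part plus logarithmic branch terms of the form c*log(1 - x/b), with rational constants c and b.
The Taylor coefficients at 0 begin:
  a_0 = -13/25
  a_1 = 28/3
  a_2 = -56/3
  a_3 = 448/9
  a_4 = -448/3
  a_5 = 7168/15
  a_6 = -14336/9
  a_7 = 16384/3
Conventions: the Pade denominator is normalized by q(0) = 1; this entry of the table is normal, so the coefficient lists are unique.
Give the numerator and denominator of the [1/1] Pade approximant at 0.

Taylor coefficients needed (read off): a_0 = -13/25, a_1 = 28/3, a_2 = -56/3.
Write the denominator as Q(x) = 1 + q1*x. Requiring Q*f - P = O(x^3) with deg P <= 1 kills the coefficients of x^2..x^2 in Q*f:
  x^2: a_2 + q1*a_1 = 0, i.e. -56/3 + (28/3)*q1 = 0.
Solving this linear system: q1 = 2.
The numerator is Q*f truncated at degree 1: P0 = a_0 = -13/25; P1 = a_1 + q1*a_0 = 622/75.

The Pade approximant has numerator coefficients [-13/25, 622/75]; denominator coefficients [1, 2].


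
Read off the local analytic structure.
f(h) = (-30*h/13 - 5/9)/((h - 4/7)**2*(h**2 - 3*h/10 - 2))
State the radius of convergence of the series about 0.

The radius of convergence is 4/7.

Denominator factor (h - 4/7)^2: pole of order 2 at 4/7, modulus 4/7.
Denominator factor (h**2 - 3*h/10 - 2): discriminant 809/100, real irrational roots 3/20 + (1/20)*sqrt(809) and 3/20 - (1/20)*sqrt(809); poles of order 1, moduli 3/20 + (1/20)*sqrt(809) and -3/20 + (1/20)*sqrt(809).
The radius of convergence is the smallest modulus among the singular points: 4/7.


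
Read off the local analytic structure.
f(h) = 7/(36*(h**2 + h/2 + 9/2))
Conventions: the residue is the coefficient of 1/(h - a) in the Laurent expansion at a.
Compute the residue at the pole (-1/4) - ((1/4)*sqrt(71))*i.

The factor h**2 + h/2 + 9/2 splits as (h - a)(h - a') with a = (-1/4) - ((1/4)*sqrt(71))*i, a' = (-1/4) + ((1/4)*sqrt(71))*i. At the order-1 pole a set g(h) = (h - a)*f(h) = [7/36] / (h - a').
Simple pole: residue = g(a) at a = (-1/4) - ((1/4)*sqrt(71))*i, which is ((7/1278)*sqrt(71))*i.

The residue is ((7/1278)*sqrt(71))*i.


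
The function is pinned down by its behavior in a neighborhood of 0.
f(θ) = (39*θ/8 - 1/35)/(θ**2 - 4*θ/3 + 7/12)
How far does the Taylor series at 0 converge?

The radius of convergence is (1/6)*sqrt(21).

Denominator factor (θ**2 - 4*θ/3 + 7/12): discriminant -5/9, complex-conjugate roots (2/3) + ((1/6)*sqrt(5))*i and (2/3) - ((1/6)*sqrt(5))*i; poles of order 1, moduli (1/6)*sqrt(21) and (1/6)*sqrt(21).
The radius of convergence is the smallest modulus among the singular points: (1/6)*sqrt(21).


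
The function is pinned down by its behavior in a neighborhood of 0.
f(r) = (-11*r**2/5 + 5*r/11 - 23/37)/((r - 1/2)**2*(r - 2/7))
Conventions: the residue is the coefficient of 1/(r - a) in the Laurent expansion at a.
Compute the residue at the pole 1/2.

The residue is 227479/18315.

At the order-2 pole 1/2 set g(r) = (r - (1/2))^2*f(r) = (-11*r**2/5 + 5*r/11 - 23/37)/(r - 2/7).
Order-2 pole: residue = g'(a); g'(1/2) = 227479/18315, so the residue is 227479/18315.


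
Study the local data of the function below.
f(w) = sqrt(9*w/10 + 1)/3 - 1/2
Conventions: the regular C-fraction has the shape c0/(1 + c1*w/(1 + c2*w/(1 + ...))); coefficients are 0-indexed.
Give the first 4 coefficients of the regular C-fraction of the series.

The regular C-fraction coefficients are [-1/6, 9/10, -27/40, -3/40].

Taylor coefficients (expand at 0): a_0 = -1/6, a_1 = 3/20, a_2 = -27/800, a_3 = 243/16000.
c0 = a_0 = -1/6. Peel one level at a time: if S = 1 + c*w/S' with S'(0) = 1, then c is the w-coefficient of S and S' = c*w/(S - 1).
S_1 = c0/f = 1 + (9/10)*w + (243/400)*w^2 + ...; c1 = 9/10.
S_2 = c1*w/(S_1 - 1) = 1 + (-27/40)*w + (-81/1600)*w^2 + ...; c2 = -27/40.
S_3 = c2*w/(S_2 - 1) = 1 + (-3/40)*w + ...; c3 = -3/40.


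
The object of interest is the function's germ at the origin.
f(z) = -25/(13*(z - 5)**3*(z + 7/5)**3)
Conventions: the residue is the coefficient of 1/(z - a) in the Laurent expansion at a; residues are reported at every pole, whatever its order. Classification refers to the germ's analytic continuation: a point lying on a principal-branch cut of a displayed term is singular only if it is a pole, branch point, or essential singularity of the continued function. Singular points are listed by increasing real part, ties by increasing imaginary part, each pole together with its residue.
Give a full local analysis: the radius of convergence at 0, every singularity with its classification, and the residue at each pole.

Radius of convergence at 0: 7/5.
At -7/5: a pole of order 3; residue 234375/218103808.
At 5: a pole of order 3; residue -234375/218103808.

Denominator factor (z - 5)^3: pole of order 3 at 5, modulus 5.
Denominator factor (z + 7/5)^3: pole of order 3 at -7/5, modulus 7/5.
The radius of convergence is the smallest modulus among the singular points: 7/5.
At the order-3 pole -7/5 set g(z) = (z - (-7/5))^3*f(z) = -25/(13*(z - 5)**3).
Order-3 pole: residue = g''(a)/2; g''(-7/5) = 234375/109051904, so the residue is 234375/218103808.
At the order-3 pole 5 set g(z) = (z - (5))^3*f(z) = -25/(13*(z + 7/5)**3).
Order-3 pole: residue = g''(a)/2; g''(5) = -234375/109051904, so the residue is -234375/218103808.
List the singular points by increasing real part (a conjugate pair: the negative imaginary part first).


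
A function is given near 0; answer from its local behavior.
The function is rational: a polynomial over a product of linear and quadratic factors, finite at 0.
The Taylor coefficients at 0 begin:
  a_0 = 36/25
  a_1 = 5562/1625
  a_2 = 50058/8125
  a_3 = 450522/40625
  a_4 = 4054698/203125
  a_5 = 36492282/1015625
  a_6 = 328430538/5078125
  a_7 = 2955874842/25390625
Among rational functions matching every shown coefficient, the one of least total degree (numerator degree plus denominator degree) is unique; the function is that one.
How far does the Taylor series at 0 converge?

The radius of convergence is 5/9.

No rational of total degree below 2 reproduces all 8 coefficients; solving the [1/1] Pade equations on them gives f(χ) = (-6*χ/13 - 4/5)/(χ - 5/9), whose expansion matches every shown term.
Denominator factor (χ - 5/9): pole of order 1 at 5/9, modulus 5/9.
The radius of convergence is the smallest modulus among the singular points: 5/9.


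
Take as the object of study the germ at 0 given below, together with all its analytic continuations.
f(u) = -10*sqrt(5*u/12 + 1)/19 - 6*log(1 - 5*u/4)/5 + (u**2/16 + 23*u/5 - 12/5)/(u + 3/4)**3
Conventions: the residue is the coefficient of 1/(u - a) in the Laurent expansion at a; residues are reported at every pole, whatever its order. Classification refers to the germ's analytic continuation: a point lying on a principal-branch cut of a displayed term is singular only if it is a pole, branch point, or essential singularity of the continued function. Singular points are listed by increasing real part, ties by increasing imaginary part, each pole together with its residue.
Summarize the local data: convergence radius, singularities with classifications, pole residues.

Denominator factor (u + 3/4)^3: pole of order 3 at -3/4, modulus 3/4.
Branch term (-6/5)*log(1 - u/(4/5)): its argument vanishes at u = 4/5, a logarithmic branch point, modulus 4/5.
Branch term (-10/19)*sqrt(1 - u/(-12/5)): its argument vanishes at u = -12/5, a square-root branch point, modulus 12/5.
The radius of convergence is the smallest modulus among the singular points: 3/4.
The branch terms are analytic at -3/4 and contribute nothing to the residue; only the rational part matters.
At the order-3 pole -3/4 set g(u) = (u - (-3/4))^3*(rational part) = u**2/16 + 23*u/5 - 12/5.
Order-3 pole: residue = g''(a)/2; g''(-3/4) = 1/8, so the residue is 1/16.
List the singular points by increasing real part (a conjugate pair: the negative imaginary part first).

Radius of convergence at 0: 3/4.
At -12/5: an algebraic (square-root) branch point.
At -3/4: a pole of order 3; residue 1/16.
At 4/5: a logarithmic branch point.


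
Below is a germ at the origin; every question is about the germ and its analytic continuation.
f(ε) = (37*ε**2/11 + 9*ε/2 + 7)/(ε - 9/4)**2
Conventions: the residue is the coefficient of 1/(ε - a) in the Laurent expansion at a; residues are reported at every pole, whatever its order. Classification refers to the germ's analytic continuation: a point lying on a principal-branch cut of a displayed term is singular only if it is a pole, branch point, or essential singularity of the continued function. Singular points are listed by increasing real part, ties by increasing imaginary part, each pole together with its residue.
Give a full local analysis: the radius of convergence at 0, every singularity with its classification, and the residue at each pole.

Denominator factor (ε - 9/4)^2: pole of order 2 at 9/4, modulus 9/4.
The radius of convergence is the smallest modulus among the singular points: 9/4.
At the order-2 pole 9/4 set g(ε) = (ε - (9/4))^2*f(ε) = 37*ε**2/11 + 9*ε/2 + 7.
Order-2 pole: residue = g'(a); g'(9/4) = 216/11, so the residue is 216/11.

Radius of convergence at 0: 9/4.
At 9/4: a pole of order 2; residue 216/11.
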